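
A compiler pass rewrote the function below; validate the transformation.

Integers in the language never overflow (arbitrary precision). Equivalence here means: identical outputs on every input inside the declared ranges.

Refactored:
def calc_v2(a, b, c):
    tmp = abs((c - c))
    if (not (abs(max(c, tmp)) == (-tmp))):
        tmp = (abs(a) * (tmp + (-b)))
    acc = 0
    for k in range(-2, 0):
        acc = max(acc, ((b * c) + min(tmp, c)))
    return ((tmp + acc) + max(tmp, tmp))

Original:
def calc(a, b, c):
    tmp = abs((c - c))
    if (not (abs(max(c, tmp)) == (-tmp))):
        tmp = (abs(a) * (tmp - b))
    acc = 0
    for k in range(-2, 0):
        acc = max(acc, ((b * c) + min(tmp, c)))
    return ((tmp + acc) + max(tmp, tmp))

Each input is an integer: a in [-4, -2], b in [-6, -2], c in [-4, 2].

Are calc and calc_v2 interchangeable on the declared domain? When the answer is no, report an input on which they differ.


Reading the diff, among the changes: arithmetic usage differs.
Spot check at a=-4, b=-5, c=-1 — calc: tmp=0, then (not (abs(max(c, tmp)) == (-tmp))) is false, then acc=0, then (k=-2), then acc=4, then (k=-1), then acc=4, then returns 4. calc_v2: tmp=0, then (not (abs(max(c, tmp)) == (-tmp))) is false, then acc=0, then (k=-2), then acc=4, then (k=-1), then acc=4, then returns 4. Both give 4.
Checked all 105 inputs in the declared domain: the outputs agree on every one.
verdict: equivalent


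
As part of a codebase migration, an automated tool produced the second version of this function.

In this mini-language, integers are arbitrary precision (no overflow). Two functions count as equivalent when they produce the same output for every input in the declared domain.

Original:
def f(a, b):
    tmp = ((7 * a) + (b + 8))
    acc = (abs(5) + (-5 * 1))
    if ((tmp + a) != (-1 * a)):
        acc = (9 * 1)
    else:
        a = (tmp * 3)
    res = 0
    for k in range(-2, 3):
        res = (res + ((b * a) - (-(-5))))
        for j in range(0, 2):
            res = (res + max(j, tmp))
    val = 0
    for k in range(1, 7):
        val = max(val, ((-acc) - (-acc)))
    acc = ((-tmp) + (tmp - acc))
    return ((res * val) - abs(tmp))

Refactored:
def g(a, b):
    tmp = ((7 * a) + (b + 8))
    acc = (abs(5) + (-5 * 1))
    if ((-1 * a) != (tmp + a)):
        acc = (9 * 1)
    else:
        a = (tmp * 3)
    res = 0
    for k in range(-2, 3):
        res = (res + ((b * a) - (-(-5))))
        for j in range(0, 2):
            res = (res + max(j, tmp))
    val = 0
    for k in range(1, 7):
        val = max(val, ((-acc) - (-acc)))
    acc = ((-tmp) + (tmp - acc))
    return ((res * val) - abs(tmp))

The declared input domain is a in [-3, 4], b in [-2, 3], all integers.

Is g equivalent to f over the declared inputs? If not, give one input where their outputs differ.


Comparing the listings, the differences include: same computation, different form.
Tracing a=2, b=-1: f: tmp becomes 21; next acc becomes 0; next ((tmp + a) != (-1 * a)) evaluates to true; next acc becomes 9; next res becomes 0; next at k=-2:; next res becomes -7; next at j=0:; next res becomes 14; next at j=1:; next res becomes 35; next at k=-1:; next res becomes 28; next at j=0:; next res becomes 49; next at j=1:; next res becomes 70; next at k=0:; next res becomes 63; next at j=0:; next res becomes 84; next at j=1:; next res becomes 105; next at k=1:; next res becomes 98; next at j=0:; next res becomes 119; next at j=1:; next res becomes 140; next at k=2:; next res becomes 133; next at j=0:; next res becomes 154; next at j=1:; next res becomes 175; next val becomes 0; next at k=1:; next val becomes 0; next at k=2:; next val becomes 0; next at k=3:; next val becomes 0; next at k=4:; next val becomes 0; next at k=5:; next val becomes 0; next at k=6:; next val becomes 0; next acc becomes -9; next final value -21 | g: tmp becomes 21; next acc becomes 0; next ((-1 * a) != (tmp + a)) evaluates to true; next acc becomes 9; next res becomes 0; next at k=-2:; next res becomes -7; next at j=0:; next res becomes 14; next at j=1:; next res becomes 35; next at k=-1:; next res becomes 28; next at j=0:; next res becomes 49; next at j=1:; next res becomes 70; next at k=0:; next res becomes 63; next at j=0:; next res becomes 84; next at j=1:; next res becomes 105; next at k=1:; next res becomes 98; next at j=0:; next res becomes 119; next at j=1:; next res becomes 140; next at k=2:; next res becomes 133; next at j=0:; next res becomes 154; next at j=1:; next res becomes 175; next val becomes 0; next at k=1:; next val becomes 0; next at k=2:; next val becomes 0; next at k=3:; next val becomes 0; next at k=4:; next val becomes 0; next at k=5:; next val becomes 0; next at k=6:; next val becomes 0; next acc becomes -9; next final value -21 — matching result -21.
Across all 48 domain points the two functions coincide.
verdict: equivalent


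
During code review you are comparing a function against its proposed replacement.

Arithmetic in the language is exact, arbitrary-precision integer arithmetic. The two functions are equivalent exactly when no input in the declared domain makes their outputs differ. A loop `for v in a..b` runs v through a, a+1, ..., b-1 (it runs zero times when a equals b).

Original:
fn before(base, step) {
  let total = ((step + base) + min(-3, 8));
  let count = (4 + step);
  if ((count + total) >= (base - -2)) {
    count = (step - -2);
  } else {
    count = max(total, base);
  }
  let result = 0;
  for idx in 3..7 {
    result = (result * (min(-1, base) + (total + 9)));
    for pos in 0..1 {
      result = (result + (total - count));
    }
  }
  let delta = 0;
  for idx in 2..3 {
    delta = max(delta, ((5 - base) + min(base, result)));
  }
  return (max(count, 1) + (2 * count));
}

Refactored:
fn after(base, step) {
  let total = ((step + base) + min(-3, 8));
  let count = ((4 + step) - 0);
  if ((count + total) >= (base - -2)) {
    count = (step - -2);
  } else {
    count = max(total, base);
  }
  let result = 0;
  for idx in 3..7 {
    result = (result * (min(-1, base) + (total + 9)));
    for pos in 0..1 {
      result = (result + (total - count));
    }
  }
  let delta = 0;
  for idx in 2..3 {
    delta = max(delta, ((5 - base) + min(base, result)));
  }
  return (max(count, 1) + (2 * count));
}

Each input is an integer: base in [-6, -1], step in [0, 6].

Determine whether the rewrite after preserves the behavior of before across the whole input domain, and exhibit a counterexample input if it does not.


Equivalent — the differences include arithmetic usage differs; and constant usage differs, yet no declared input distinguishes the two.
Tracing base=-2, step=4: before: total = -1; count = 8; ((count + total) >= (base - -2)) -> true; count = 6; result = 0; [idx=3]; result = 0; [pos=0]; result = -7; [idx=4]; result = -42; [pos=0]; result = -49; [idx=5]; result = -294; [pos=0]; result = -301; [idx=6]; result = -1806; [pos=0]; result = -1813; delta = 0; [idx=2]; delta = 0; return 18 | after: total = -1; count = 8; ((count + total) >= (base - -2)) -> true; count = 6; result = 0; [idx=3]; result = 0; [pos=0]; result = -7; [idx=4]; result = -42; [pos=0]; result = -49; [idx=5]; result = -294; [pos=0]; result = -301; [idx=6]; result = -1806; [pos=0]; result = -1813; delta = 0; [idx=2]; delta = 0; return 18 — matching result 18.
An exhaustive pass over the 42 declared inputs shows identical outputs.
verdict: equivalent


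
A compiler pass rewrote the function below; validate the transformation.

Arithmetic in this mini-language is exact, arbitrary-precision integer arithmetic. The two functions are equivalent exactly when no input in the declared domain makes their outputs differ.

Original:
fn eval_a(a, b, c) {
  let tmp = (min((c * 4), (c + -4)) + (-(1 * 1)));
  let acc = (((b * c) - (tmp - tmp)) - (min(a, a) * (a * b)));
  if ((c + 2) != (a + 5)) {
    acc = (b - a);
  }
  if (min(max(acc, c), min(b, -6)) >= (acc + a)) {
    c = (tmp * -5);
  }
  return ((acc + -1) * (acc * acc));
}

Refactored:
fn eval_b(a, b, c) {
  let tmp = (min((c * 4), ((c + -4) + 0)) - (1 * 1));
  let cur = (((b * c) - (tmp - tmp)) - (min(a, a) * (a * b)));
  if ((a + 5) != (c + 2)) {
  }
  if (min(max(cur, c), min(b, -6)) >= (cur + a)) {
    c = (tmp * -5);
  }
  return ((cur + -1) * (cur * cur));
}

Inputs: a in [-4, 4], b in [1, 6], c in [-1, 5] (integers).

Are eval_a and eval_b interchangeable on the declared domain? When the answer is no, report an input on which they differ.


Input a=-4, b=1, c=0: 100 from eval_a versus -4352 from eval_b.
verdict: not equivalent; witness: a=-4, b=1, c=0


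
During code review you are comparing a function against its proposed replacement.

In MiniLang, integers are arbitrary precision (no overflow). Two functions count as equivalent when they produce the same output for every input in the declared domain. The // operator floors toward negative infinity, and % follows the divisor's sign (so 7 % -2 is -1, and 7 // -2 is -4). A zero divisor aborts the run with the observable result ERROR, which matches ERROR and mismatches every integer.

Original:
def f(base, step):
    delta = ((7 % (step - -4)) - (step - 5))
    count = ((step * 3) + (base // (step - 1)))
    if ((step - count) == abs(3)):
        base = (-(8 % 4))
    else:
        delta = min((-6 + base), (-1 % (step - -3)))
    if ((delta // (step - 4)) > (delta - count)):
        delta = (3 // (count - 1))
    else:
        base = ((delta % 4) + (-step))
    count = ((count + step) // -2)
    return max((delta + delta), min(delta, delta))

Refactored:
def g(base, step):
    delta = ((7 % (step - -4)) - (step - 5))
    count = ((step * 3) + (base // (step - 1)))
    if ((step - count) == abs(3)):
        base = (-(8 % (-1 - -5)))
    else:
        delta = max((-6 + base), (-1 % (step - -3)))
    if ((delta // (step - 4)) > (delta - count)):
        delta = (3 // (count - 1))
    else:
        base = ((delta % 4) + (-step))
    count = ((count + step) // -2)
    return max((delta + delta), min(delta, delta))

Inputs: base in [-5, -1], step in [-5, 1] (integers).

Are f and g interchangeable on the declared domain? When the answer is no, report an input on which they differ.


On input base=-5, step=-5, f returns -11 while g returns -1.
verdict: not equivalent; witness: base=-5, step=-5


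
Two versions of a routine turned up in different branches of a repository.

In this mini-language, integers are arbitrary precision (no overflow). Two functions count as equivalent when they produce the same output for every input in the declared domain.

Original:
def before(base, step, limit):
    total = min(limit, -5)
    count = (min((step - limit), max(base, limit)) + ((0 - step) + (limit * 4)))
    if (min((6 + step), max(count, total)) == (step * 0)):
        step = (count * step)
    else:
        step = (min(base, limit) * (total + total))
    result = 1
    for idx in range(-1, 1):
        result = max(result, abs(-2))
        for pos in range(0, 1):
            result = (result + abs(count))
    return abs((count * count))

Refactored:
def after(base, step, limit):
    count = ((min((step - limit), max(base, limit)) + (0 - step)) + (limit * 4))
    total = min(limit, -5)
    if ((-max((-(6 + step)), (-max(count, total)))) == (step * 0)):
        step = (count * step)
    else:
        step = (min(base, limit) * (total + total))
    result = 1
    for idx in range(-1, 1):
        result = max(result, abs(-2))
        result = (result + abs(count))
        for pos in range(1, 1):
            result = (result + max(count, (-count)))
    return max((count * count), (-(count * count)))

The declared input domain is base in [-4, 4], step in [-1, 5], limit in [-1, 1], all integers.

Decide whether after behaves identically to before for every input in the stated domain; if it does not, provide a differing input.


This is a faithful refactor — loop structure differs; also arithmetic usage differs; also min/max/abs usage differs; also statement counts differ, but the computed results match everywhere.
One worked example (base=-4, step=1, limit=1) — before: total := -5 | count := 3 | (min((6 + step), max(count, total)) == (step * 0)): false | step := 40 | result := 1 | iter idx=-1: | result := 2 | iter pos=0: | result := 5 | iter idx=0: | result := 5 | iter pos=0: | result := 8 | result 9; after: count := 3 | total := -5 | ((-max((-(6 + step)), (-max(count, total)))) == (step * 0)): false | step := 40 | result := 1 | iter idx=-1: | result := 2 | result := 5 | loop over pos: empty range | iter idx=0: | result := 5 | result := 8 | loop over pos: empty range | result 9; agreement on 9.
An exhaustive pass over the 189 declared inputs shows identical outputs.
verdict: equivalent


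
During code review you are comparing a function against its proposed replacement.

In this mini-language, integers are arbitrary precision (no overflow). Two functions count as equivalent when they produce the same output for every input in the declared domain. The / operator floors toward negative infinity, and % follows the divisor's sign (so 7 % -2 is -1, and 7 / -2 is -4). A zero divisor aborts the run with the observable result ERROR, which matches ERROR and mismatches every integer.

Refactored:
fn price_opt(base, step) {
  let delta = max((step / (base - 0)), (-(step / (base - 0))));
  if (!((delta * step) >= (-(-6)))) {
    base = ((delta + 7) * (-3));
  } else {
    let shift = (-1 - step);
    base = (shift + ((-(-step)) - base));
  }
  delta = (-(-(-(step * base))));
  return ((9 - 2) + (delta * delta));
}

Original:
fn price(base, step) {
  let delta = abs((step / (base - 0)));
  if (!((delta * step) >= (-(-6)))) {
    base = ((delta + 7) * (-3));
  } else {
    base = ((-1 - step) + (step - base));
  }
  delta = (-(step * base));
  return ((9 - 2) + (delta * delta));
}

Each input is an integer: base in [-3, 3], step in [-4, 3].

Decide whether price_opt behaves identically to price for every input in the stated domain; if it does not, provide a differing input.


Although statement counts differ; also min/max/abs usage differs; also constant usage differs; also local variable names differ; also arithmetic usage differs, 56/56 inputs agree.
verdict: equivalent


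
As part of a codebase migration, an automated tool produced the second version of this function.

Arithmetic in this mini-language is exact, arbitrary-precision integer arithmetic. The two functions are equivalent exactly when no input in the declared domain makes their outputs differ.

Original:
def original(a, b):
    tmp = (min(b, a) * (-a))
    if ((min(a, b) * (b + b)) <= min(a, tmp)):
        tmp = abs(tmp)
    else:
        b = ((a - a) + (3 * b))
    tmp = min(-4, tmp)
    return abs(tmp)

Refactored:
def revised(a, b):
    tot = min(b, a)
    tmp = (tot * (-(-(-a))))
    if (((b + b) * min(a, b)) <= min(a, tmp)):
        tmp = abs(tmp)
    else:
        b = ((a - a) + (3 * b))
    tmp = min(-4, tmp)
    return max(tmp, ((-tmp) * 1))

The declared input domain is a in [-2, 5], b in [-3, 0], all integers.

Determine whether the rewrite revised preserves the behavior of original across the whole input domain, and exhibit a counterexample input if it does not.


Changes here: arithmetic usage differs, plus local variable names differ, plus min/max/abs usage differs, plus statement counts differ, plus constant usage differs; the full 32-point sweep finds no disagreement.
verdict: equivalent


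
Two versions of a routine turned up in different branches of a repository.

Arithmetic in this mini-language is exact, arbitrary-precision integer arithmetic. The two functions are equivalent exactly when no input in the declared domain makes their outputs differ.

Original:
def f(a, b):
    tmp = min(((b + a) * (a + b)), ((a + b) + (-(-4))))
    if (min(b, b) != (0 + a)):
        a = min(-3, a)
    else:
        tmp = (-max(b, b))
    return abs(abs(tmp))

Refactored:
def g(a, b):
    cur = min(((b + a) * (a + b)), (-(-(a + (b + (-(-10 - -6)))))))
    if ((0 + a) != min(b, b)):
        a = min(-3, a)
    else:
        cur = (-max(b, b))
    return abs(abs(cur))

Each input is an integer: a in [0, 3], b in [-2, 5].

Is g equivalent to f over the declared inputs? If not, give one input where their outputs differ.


Differences: constant usage differs, and local variable names differ, and arithmetic usage differs — yet all 32 inputs agree.
verdict: equivalent


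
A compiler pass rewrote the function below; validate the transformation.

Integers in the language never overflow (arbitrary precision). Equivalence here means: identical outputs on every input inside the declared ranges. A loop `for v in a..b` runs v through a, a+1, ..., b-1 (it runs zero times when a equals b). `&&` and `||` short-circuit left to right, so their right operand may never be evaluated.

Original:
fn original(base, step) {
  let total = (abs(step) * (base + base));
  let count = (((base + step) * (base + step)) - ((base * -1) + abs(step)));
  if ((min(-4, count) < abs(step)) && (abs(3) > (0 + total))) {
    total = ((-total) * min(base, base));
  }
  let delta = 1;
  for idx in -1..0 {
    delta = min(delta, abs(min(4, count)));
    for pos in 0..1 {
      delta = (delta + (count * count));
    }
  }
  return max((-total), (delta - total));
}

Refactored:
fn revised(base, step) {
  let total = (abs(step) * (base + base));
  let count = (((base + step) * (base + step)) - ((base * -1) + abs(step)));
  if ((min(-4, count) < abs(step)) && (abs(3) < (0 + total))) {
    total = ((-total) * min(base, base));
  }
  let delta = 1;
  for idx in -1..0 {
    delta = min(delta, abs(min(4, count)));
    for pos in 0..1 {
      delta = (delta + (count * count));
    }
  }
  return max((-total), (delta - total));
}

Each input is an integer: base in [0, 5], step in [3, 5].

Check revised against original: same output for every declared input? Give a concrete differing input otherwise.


base=1, step=3 yields 191 from original but 203 from revised.
verdict: not equivalent; witness: base=1, step=3


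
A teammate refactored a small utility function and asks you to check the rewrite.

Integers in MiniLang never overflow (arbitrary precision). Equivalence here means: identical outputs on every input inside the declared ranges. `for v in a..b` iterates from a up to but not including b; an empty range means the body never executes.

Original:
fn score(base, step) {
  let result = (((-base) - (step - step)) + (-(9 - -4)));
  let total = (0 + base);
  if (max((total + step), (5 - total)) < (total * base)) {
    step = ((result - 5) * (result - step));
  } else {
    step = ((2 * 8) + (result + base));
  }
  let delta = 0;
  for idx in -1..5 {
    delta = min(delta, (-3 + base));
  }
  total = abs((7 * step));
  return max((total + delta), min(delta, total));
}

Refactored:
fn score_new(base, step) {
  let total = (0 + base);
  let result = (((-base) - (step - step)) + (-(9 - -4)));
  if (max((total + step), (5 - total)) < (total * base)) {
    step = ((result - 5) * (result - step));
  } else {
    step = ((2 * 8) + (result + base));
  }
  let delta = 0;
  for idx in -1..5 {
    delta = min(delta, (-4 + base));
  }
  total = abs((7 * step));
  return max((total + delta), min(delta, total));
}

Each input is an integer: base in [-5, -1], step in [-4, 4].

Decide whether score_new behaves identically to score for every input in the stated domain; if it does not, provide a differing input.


Input base=-5, step=-4: 356 from score versus 355 from score_new.
verdict: not equivalent; witness: base=-5, step=-4


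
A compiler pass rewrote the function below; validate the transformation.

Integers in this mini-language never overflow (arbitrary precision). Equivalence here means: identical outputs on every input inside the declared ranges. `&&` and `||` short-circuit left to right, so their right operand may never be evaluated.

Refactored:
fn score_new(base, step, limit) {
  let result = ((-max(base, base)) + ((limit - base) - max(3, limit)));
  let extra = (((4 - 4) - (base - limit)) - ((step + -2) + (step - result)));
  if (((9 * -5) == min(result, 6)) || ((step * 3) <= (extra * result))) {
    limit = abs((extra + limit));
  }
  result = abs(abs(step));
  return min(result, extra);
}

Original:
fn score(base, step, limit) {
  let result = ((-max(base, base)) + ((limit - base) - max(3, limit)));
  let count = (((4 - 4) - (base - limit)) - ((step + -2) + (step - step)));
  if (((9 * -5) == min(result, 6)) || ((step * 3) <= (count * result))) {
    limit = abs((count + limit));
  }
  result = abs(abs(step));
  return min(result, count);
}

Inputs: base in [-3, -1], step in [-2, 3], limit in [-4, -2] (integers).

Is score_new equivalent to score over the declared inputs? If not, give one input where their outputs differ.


There is a counterexample at base=-3, step=1, limit=-4: 0 on one side, -2 on the other.
score: result=-1, then count=0, then (((9 * -5) == min(result, 6)) || ((step * 3) <= (count * result))) is false, then result=1, then returns 0
score_new: result=-1, then extra=-2, then (((9 * -5) == min(result, 6)) || ((step * 3) <= (extra * result))) is false, then result=1, then returns -2
verdict: not equivalent; witness: base=-3, step=1, limit=-4


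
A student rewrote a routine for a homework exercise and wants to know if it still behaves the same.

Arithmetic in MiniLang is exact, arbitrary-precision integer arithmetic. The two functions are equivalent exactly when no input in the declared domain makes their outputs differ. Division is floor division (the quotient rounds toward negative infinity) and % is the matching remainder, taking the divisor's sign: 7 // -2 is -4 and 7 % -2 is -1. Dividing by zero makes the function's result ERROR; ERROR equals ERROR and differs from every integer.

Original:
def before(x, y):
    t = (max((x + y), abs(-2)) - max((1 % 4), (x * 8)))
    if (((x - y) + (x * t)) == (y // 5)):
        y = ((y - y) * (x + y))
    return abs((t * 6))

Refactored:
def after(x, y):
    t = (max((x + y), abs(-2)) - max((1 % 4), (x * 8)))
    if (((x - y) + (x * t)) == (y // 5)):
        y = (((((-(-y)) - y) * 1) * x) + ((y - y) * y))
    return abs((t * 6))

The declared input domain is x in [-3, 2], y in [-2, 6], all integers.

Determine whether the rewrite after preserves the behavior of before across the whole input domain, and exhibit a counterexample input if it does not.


Differences: constant usage differs, and arithmetic usage differs — yet all 54 inputs agree.
verdict: equivalent


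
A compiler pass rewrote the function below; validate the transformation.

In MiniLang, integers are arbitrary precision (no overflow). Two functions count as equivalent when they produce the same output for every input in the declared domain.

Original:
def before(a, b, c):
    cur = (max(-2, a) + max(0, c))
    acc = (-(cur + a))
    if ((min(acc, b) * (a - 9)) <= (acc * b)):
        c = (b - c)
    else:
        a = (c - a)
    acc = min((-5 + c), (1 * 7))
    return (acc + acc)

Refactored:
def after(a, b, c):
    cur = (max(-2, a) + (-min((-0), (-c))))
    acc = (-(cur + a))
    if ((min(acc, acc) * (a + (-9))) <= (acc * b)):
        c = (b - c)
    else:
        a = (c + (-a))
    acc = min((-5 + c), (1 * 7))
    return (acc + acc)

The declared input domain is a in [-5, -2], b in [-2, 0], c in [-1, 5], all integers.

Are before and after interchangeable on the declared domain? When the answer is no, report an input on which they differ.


Input a=-5, b=-2, c=0: -10 from before versus -14 from after.
verdict: not equivalent; witness: a=-5, b=-2, c=0


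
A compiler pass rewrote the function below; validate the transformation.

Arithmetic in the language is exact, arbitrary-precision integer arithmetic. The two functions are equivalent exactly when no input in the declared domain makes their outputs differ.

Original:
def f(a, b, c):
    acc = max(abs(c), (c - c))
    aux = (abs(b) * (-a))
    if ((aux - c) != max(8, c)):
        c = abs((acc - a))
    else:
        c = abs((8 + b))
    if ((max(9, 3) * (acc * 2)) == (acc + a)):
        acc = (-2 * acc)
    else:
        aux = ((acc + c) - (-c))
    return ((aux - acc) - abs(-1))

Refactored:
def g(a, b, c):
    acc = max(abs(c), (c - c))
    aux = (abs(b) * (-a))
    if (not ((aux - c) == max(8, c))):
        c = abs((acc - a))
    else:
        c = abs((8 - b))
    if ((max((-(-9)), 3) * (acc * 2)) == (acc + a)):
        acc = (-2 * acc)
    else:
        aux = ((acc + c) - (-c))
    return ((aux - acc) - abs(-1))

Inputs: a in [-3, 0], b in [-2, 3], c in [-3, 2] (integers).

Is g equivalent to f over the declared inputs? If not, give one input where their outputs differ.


Not equivalent: a=-3, b=-2, c=-2 separates them (11 vs 19).
f: acc = 2; aux = 6; ((aux - c) != max(8, c)) -> false; c = 6; ((max(9, 3) * (acc * 2)) == (acc + a)) -> false; aux = 14; return 11
g: acc = 2; aux = 6; (not ((aux - c) == max(8, c))) -> false; c = 10; ((max((-(-9)), 3) * (acc * 2)) == (acc + a)) -> false; aux = 22; return 19
verdict: not equivalent; witness: a=-3, b=-2, c=-2


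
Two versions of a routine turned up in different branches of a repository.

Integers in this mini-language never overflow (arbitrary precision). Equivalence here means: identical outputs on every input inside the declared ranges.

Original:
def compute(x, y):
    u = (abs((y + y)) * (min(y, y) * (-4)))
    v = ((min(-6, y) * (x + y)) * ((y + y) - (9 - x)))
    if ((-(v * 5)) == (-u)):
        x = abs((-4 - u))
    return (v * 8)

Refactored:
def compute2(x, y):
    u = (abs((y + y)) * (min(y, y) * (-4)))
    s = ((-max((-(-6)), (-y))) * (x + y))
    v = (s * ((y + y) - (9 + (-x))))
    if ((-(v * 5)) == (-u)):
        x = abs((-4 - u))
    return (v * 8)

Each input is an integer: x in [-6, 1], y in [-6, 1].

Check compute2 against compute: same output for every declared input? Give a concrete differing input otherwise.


Equivalent — the differences include min/max/abs usage differs; also statement counts differ; also arithmetic usage differs; also local variable names differ, yet no declared input distinguishes the two.
Tracing x=-1, y=-6: compute: u := 288 | v := -924 | ((-(v * 5)) == (-u)): false | result -7392 | compute2: u := 288 | s := 42 | v := -924 | ((-(v * 5)) == (-u)): false | result -7392 — matching result -7392.
Checked all 64 inputs in the declared domain: the outputs agree on every one.
verdict: equivalent


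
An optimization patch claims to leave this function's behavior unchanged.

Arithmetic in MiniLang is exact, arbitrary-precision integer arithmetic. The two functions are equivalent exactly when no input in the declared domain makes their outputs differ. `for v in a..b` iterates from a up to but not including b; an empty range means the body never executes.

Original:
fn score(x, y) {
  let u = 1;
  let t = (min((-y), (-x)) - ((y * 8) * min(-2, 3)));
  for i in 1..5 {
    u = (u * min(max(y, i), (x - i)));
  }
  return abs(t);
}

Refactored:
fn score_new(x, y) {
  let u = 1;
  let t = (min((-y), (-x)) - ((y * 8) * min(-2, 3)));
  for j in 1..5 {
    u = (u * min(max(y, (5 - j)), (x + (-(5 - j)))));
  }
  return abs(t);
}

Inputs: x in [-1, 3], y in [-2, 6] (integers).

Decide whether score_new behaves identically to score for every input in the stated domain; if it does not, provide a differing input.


Reading the diff, among the changes: arithmetic usage differs, and constant usage differs, and local variable names differ.
Spot check at x=0, y=4 — score: u = 1; t = 60; [i=1]; u = -1; [i=2]; u = 2; [i=3]; u = -6; [i=4]; u = 24; return 60. score_new: u = 1; t = 60; [j=1]; u = -4; [j=2]; u = 12; [j=3]; u = -24; [j=4]; u = 24; return 60. Both give 60.
An exhaustive pass over the 45 declared inputs shows identical outputs.
verdict: equivalent


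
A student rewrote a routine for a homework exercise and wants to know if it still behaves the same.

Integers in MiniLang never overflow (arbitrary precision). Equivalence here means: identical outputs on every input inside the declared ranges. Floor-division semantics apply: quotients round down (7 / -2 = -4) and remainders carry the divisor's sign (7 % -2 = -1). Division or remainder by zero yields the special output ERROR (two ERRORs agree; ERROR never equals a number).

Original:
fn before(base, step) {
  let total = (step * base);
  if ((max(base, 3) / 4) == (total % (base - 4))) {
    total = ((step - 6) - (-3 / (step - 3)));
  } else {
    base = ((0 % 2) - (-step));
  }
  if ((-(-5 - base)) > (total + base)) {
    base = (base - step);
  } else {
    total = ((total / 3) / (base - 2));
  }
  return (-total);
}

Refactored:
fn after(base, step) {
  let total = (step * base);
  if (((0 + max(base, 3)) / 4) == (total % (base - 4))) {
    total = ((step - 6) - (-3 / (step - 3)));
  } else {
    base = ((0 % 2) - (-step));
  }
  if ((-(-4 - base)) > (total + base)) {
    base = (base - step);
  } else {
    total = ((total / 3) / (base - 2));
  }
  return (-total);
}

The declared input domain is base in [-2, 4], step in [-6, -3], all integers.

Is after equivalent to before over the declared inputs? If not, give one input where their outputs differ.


At base=-1, step=-4: before gives -4, after gives 1.
verdict: not equivalent; witness: base=-1, step=-4


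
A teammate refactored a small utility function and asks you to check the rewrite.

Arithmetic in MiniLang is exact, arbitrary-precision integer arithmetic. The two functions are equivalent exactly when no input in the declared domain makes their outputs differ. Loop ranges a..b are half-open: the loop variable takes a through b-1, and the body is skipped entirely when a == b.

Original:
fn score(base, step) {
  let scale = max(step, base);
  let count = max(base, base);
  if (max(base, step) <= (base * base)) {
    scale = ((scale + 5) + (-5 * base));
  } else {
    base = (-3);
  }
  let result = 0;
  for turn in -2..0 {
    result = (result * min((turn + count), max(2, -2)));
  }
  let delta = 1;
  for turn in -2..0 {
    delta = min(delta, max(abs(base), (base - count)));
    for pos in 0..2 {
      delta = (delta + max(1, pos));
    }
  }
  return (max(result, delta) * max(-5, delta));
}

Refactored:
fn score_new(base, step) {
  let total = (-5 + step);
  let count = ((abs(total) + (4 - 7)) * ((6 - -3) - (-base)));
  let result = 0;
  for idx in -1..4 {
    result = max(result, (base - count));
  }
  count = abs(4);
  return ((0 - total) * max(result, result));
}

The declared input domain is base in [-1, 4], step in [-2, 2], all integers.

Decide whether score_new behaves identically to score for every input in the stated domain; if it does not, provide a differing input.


There is a counterexample at base=-1, step=-2: 9 on one side, 0 on the other.
score: scale becomes -1; next count becomes -1; next (max(base, step) <= (base * base)) evaluates to true; next scale becomes 9; next result becomes 0; next at turn=-2:; next result becomes 0; next at turn=-1:; next result becomes 0; next delta becomes 1; next at turn=-2:; next delta becomes 1; next at pos=0:; next delta becomes 2; next at pos=1:; next delta becomes 3; next at turn=-1:; next delta becomes 1; next at pos=0:; next delta becomes 2; next at pos=1:; next delta becomes 3; next final value 9
score_new: total becomes -7; next count becomes 32; next result becomes 0; next at idx=-1:; next result becomes 0; next at idx=0:; next result becomes 0; next at idx=1:; next result becomes 0; next at idx=2:; next result becomes 0; next at idx=3:; next result becomes 0; next count becomes 4; next final value 0
verdict: not equivalent; witness: base=-1, step=-2


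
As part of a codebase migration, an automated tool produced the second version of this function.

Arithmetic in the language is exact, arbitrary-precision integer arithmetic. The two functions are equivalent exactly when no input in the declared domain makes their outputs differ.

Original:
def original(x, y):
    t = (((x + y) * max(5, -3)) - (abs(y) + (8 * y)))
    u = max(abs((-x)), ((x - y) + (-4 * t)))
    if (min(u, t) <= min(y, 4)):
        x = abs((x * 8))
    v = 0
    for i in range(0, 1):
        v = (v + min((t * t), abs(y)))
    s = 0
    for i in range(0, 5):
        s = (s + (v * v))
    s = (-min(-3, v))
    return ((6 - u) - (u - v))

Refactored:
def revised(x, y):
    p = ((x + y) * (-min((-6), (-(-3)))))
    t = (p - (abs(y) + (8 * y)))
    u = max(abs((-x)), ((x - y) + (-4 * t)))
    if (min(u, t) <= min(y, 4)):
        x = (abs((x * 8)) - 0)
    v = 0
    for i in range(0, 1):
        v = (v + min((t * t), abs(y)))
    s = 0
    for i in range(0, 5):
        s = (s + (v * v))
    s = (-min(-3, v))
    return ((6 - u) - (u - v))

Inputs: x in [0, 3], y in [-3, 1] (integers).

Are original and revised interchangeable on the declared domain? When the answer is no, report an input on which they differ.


Input x=0, y=1: -23 from original versus -15 from revised.
verdict: not equivalent; witness: x=0, y=1


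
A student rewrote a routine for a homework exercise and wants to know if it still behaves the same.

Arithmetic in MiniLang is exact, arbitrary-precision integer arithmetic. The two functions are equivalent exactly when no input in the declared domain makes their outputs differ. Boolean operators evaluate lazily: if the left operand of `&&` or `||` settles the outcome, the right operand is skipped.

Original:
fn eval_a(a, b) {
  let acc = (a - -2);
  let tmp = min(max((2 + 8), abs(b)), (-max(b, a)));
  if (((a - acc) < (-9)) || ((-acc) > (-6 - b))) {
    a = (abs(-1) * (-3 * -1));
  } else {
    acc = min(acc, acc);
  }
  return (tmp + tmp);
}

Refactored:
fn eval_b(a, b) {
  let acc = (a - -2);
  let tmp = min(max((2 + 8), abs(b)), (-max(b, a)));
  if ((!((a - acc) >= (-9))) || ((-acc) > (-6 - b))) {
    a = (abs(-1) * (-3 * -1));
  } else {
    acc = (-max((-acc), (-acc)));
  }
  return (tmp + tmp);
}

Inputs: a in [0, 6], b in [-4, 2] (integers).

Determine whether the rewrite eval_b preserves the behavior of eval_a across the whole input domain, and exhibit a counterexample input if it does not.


Reading the diff, among the changes: comparison usage differs; and min/max/abs usage differs; and boolean connective usage differs.
Spot check at a=3, b=-1 — eval_a: acc=5, then tmp=-3, then (((a - acc) < (-9)) || ((-acc) > (-6 - b))) is false, then acc=5, then returns -6. eval_b: acc=5, then tmp=-3, then ((!((a - acc) >= (-9))) || ((-acc) > (-6 - b))) is false, then acc=5, then returns -6. Both give -6.
Every one of the 49 inputs gives matching results.
verdict: equivalent


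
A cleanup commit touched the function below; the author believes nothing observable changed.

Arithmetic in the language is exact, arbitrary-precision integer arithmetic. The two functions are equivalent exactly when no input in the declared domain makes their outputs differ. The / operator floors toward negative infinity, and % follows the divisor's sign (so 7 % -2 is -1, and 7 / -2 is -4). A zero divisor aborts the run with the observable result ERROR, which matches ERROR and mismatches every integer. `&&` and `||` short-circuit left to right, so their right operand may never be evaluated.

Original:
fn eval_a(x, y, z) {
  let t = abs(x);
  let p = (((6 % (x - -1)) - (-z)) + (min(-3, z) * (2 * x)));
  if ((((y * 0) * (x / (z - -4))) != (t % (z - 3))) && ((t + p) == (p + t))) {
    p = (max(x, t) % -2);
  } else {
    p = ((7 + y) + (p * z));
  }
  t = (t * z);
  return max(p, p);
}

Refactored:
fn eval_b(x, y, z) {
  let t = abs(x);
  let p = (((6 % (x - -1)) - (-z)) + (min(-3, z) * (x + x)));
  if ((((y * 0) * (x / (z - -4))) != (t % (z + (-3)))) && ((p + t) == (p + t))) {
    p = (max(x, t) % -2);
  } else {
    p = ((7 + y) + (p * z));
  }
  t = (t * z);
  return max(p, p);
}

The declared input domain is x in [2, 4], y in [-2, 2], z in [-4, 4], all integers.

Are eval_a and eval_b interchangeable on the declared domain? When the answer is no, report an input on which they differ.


Equivalent — the differences include arithmetic usage differs; constant usage differs, yet no declared input distinguishes the two.
One worked example (x=2, y=1, z=4) — eval_a: t := 2 | p := -8 | ((((y * 0) * (x / (z - -4))) != (t % (z - 3))) && ((t + p) == (p + t))): false | p := -24 | t := 8 | result -24; eval_b: t := 2 | p := -8 | ((((y * 0) * (x / (z - -4))) != (t % (z + (-3)))) && ((p + t) == (p + t))): false | p := -24 | t := 8 | result -24; agreement on -24.
Sweeping the whole domain (135 inputs) finds no disagreement.
verdict: equivalent


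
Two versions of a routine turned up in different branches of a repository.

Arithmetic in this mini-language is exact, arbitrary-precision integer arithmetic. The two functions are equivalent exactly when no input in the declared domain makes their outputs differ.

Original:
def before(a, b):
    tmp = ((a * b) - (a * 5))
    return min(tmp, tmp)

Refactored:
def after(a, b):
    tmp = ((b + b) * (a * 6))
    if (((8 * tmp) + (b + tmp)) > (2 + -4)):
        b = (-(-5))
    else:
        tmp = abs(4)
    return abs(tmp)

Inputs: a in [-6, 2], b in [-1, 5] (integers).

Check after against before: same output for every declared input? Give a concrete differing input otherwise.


Evaluate both at a=-6, b=-1.
before: tmp=36, then returns 36
after: tmp=72, then (((8 * tmp) + (b + tmp)) > (2 + -4)) is true, then b=5, then returns 72
36 vs 72 — the two versions disagree here.
verdict: not equivalent; witness: a=-6, b=-1


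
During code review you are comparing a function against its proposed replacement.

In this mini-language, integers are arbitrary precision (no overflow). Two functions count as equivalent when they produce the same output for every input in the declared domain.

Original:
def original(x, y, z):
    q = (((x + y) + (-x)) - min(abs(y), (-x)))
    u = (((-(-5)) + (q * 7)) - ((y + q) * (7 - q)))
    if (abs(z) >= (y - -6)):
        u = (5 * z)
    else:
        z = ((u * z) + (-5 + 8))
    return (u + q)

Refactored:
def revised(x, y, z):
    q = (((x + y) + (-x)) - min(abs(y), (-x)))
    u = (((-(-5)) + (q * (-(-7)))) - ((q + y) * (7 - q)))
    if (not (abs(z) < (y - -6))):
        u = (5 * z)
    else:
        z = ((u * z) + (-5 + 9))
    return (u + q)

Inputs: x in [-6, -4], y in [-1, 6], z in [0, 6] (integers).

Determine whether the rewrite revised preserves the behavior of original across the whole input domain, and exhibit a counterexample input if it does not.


Equivalent. Although `8` became `9`, no input in the stated domain can expose it.
Every one of the 168 inputs gives matching results.
One worked example (x=-6, y=0, z=2) — original: q=0, then u=5, then (abs(z) >= (y - -6)) is false, then z=13, then returns 5; revised: q=0, then u=5, then (not (abs(z) < (y - -6))) is false, then z=14, then returns 5; agreement on 5.
verdict: equivalent


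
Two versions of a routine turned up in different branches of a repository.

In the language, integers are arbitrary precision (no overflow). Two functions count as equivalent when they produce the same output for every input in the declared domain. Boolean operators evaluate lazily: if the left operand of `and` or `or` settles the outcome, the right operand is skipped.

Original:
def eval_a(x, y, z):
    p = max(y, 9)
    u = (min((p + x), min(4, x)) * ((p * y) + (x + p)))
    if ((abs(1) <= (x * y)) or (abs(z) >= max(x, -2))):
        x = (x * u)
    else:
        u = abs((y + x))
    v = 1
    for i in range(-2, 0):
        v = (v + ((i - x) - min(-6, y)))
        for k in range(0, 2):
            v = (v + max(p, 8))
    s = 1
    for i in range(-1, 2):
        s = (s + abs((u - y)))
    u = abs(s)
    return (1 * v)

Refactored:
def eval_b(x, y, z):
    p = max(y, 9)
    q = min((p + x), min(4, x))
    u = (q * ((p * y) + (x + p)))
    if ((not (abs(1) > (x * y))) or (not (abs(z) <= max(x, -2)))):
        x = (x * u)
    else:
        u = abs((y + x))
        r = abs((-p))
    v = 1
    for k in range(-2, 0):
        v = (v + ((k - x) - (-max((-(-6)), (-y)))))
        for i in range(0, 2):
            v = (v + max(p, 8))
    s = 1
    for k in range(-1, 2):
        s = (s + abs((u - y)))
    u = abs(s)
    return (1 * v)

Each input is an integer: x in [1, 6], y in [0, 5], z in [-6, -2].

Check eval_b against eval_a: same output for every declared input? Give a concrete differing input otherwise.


Try x=2, y=0, z=-2.
eval_a: p = 9; u = 22; ((abs(1) <= (x * y)) or (abs(z) >= max(x, -2))) -> true; x = 44; v = 1; [i=-2]; v = -39; [k=0]; v = -30; [k=1]; v = -21; [i=-1]; v = -60; [k=0]; v = -51; [k=1]; v = -42; s = 1; [i=-1]; s = 23; [i=0]; s = 45; [i=1]; s = 67; u = 67; return -42
eval_b: p = 9; q = 2; u = 22; ((not (abs(1) > (x * y))) or (not (abs(z) <= max(x, -2)))) -> false; u = 2; r = 9; v = 1; [k=-2]; v = 3; [i=0]; v = 12; [i=1]; v = 21; [k=-1]; v = 24; [i=0]; v = 33; [i=1]; v = 42; s = 1; [k=-1]; s = 3; [k=0]; s = 5; [k=1]; s = 7; u = 7; return 42
-42 against 42: the behavior changed.
verdict: not equivalent; witness: x=2, y=0, z=-2
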